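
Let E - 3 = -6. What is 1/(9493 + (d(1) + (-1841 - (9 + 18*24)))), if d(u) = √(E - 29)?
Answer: 7211/51998553 - 4*I*√2/51998553 ≈ 0.00013868 - 1.0879e-7*I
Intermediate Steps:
E = -3 (E = 3 - 6 = -3)
d(u) = 4*I*√2 (d(u) = √(-3 - 29) = √(-32) = 4*I*√2)
1/(9493 + (d(1) + (-1841 - (9 + 18*24)))) = 1/(9493 + (4*I*√2 + (-1841 - (9 + 18*24)))) = 1/(9493 + (4*I*√2 + (-1841 - (9 + 432)))) = 1/(9493 + (4*I*√2 + (-1841 - 1*441))) = 1/(9493 + (4*I*√2 + (-1841 - 441))) = 1/(9493 + (4*I*√2 - 2282)) = 1/(9493 + (-2282 + 4*I*√2)) = 1/(7211 + 4*I*√2)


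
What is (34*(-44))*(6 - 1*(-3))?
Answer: -13464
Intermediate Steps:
(34*(-44))*(6 - 1*(-3)) = -1496*(6 + 3) = -1496*9 = -13464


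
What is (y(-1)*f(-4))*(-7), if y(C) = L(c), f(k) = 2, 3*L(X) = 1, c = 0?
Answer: -14/3 ≈ -4.6667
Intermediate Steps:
L(X) = ⅓ (L(X) = (⅓)*1 = ⅓)
y(C) = ⅓
(y(-1)*f(-4))*(-7) = ((⅓)*2)*(-7) = (⅔)*(-7) = -14/3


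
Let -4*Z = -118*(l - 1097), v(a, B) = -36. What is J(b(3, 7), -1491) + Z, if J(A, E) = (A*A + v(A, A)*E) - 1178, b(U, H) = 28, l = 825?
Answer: 45258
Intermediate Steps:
J(A, E) = -1178 + A**2 - 36*E (J(A, E) = (A*A - 36*E) - 1178 = (A**2 - 36*E) - 1178 = -1178 + A**2 - 36*E)
Z = -8024 (Z = -(-59)*(825 - 1097)/2 = -(-59)*(-272)/2 = -1/4*32096 = -8024)
J(b(3, 7), -1491) + Z = (-1178 + 28**2 - 36*(-1491)) - 8024 = (-1178 + 784 + 53676) - 8024 = 53282 - 8024 = 45258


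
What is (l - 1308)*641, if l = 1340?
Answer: 20512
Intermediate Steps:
(l - 1308)*641 = (1340 - 1308)*641 = 32*641 = 20512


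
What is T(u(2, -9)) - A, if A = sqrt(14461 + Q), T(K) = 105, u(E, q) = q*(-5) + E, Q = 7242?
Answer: 105 - sqrt(21703) ≈ -42.319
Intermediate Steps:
u(E, q) = E - 5*q (u(E, q) = -5*q + E = E - 5*q)
A = sqrt(21703) (A = sqrt(14461 + 7242) = sqrt(21703) ≈ 147.32)
T(u(2, -9)) - A = 105 - sqrt(21703)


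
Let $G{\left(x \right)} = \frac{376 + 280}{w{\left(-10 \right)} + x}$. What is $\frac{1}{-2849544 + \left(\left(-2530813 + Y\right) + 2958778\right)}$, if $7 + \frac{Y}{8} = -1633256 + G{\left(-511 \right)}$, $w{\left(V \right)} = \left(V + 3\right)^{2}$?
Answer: $- \frac{231}{3577657397} \approx -6.4567 \cdot 10^{-8}$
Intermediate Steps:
$w{\left(V \right)} = \left(3 + V\right)^{2}$
$G{\left(x \right)} = \frac{656}{49 + x}$ ($G{\left(x \right)} = \frac{376 + 280}{\left(3 - 10\right)^{2} + x} = \frac{656}{\left(-7\right)^{2} + x} = \frac{656}{49 + x}$)
$Y = - \frac{3018272648}{231}$ ($Y = -56 + 8 \left(-1633256 + \frac{656}{49 - 511}\right) = -56 + 8 \left(-1633256 + \frac{656}{-462}\right) = -56 + 8 \left(-1633256 + 656 \left(- \frac{1}{462}\right)\right) = -56 + 8 \left(-1633256 - \frac{328}{231}\right) = -56 + 8 \left(- \frac{377282464}{231}\right) = -56 - \frac{3018259712}{231} = - \frac{3018272648}{231} \approx -1.3066 \cdot 10^{7}$)
$\frac{1}{-2849544 + \left(\left(-2530813 + Y\right) + 2958778\right)} = \frac{1}{-2849544 + \left(\left(-2530813 - \frac{3018272648}{231}\right) + 2958778\right)} = \frac{1}{-2849544 + \left(- \frac{3602890451}{231} + 2958778\right)} = \frac{1}{-2849544 - \frac{2919412733}{231}} = \frac{1}{- \frac{3577657397}{231}} = - \frac{231}{3577657397}$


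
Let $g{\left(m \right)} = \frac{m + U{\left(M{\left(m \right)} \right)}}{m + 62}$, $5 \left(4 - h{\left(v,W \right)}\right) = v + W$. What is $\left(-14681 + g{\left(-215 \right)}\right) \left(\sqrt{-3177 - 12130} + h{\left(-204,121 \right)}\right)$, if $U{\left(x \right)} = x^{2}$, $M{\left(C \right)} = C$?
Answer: $- \frac{236096909}{765} - \frac{2292203 i \sqrt{15307}}{153} \approx -3.0862 \cdot 10^{5} - 1.8536 \cdot 10^{6} i$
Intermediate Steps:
$h{\left(v,W \right)} = 4 - \frac{W}{5} - \frac{v}{5}$ ($h{\left(v,W \right)} = 4 - \frac{v + W}{5} = 4 - \frac{W + v}{5} = 4 - \left(\frac{W}{5} + \frac{v}{5}\right) = 4 - \frac{W}{5} - \frac{v}{5}$)
$g{\left(m \right)} = \frac{m + m^{2}}{62 + m}$ ($g{\left(m \right)} = \frac{m + m^{2}}{m + 62} = \frac{m + m^{2}}{62 + m}$)
$\left(-14681 + g{\left(-215 \right)}\right) \left(\sqrt{-3177 - 12130} + h{\left(-204,121 \right)}\right) = \left(-14681 - \frac{215 \left(1 - 215\right)}{62 - 215}\right) \left(\sqrt{-3177 - 12130} - - \frac{103}{5}\right) = \left(-14681 - 215 \frac{1}{-153} \left(-214\right)\right) \left(\sqrt{-15307} + \left(4 - \frac{121}{5} + \frac{204}{5}\right)\right) = \left(-14681 - \left(- \frac{215}{153}\right) \left(-214\right)\right) \left(i \sqrt{15307} + \frac{103}{5}\right) = \left(-14681 - \frac{46010}{153}\right) \left(\frac{103}{5} + i \sqrt{15307}\right) = - \frac{2292203 \left(\frac{103}{5} + i \sqrt{15307}\right)}{153} = - \frac{236096909}{765} - \frac{2292203 i \sqrt{15307}}{153}$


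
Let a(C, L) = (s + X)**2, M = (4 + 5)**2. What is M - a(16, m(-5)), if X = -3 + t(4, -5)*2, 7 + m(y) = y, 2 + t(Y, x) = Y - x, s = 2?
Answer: -88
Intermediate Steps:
t(Y, x) = -2 + Y - x (t(Y, x) = -2 + (Y - x) = -2 + Y - x)
m(y) = -7 + y
M = 81 (M = 9**2 = 81)
X = 11 (X = -3 + (-2 + 4 - 1*(-5))*2 = -3 + (-2 + 4 + 5)*2 = -3 + 7*2 = -3 + 14 = 11)
a(C, L) = 169 (a(C, L) = (2 + 11)**2 = 13**2 = 169)
M - a(16, m(-5)) = 81 - 1*169 = 81 - 169 = -88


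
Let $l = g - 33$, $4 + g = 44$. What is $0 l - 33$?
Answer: $-33$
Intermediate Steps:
$g = 40$ ($g = -4 + 44 = 40$)
$l = 7$ ($l = 40 - 33 = 7$)
$0 l - 33 = 0 \cdot 7 - 33 = 0 - 33 = -33$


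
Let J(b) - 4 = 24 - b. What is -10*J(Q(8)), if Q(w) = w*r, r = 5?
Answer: 120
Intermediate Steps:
Q(w) = 5*w (Q(w) = w*5 = 5*w)
J(b) = 28 - b (J(b) = 4 + (24 - b) = 28 - b)
-10*J(Q(8)) = -10*(28 - 5*8) = -10*(28 - 1*40) = -10*(28 - 40) = -10*(-12) = 120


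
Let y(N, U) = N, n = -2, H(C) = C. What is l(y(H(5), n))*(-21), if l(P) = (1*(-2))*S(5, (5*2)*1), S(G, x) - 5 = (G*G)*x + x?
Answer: 11130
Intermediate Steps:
S(G, x) = 5 + x + x*G² (S(G, x) = 5 + ((G*G)*x + x) = 5 + (G²*x + x) = 5 + (x*G² + x) = 5 + (x + x*G²) = 5 + x + x*G²)
l(P) = -530 (l(P) = (1*(-2))*(5 + (5*2)*1 + ((5*2)*1)*5²) = -2*(5 + 10*1 + (10*1)*25) = -2*(5 + 10 + 10*25) = -2*(5 + 10 + 250) = -2*265 = -530)
l(y(H(5), n))*(-21) = -530*(-21) = 11130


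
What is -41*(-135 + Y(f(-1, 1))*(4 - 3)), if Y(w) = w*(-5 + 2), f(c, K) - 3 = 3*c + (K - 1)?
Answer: 5535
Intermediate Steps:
f(c, K) = 2 + K + 3*c (f(c, K) = 3 + (3*c + (K - 1)) = 3 + (3*c + (-1 + K)) = 3 + (-1 + K + 3*c) = 2 + K + 3*c)
Y(w) = -3*w (Y(w) = w*(-3) = -3*w)
-41*(-135 + Y(f(-1, 1))*(4 - 3)) = -41*(-135 + (-3*(2 + 1 + 3*(-1)))*(4 - 3)) = -41*(-135 - 3*(2 + 1 - 3)*1) = -41*(-135 - 3*0*1) = -41*(-135 + 0*1) = -41*(-135 + 0) = -41*(-135) = 5535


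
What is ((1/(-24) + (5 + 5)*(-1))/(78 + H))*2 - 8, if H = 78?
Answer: -15217/1872 ≈ -8.1287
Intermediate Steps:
((1/(-24) + (5 + 5)*(-1))/(78 + H))*2 - 8 = ((1/(-24) + (5 + 5)*(-1))/(78 + 78))*2 - 8 = ((-1/24 + 10*(-1))/156)*2 - 8 = ((-1/24 - 10)*(1/156))*2 - 8 = -241/24*1/156*2 - 8 = -241/3744*2 - 8 = -241/1872 - 8 = -15217/1872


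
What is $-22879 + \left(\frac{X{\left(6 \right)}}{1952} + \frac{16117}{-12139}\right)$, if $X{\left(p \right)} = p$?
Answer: $- \frac{4443908171}{194224} \approx -22880.0$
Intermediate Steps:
$-22879 + \left(\frac{X{\left(6 \right)}}{1952} + \frac{16117}{-12139}\right) = -22879 + \left(\frac{6}{1952} + \frac{16117}{-12139}\right) = -22879 + \left(6 \cdot \frac{1}{1952} + 16117 \left(- \frac{1}{12139}\right)\right) = -22879 + \left(\frac{3}{976} - \frac{16117}{12139}\right) = -22879 - \frac{257275}{194224} = - \frac{4443908171}{194224}$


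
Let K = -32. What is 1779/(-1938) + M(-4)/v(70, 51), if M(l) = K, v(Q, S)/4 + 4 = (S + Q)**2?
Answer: -510877/556206 ≈ -0.91850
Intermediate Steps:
v(Q, S) = -16 + 4*(Q + S)**2 (v(Q, S) = -16 + 4*(S + Q)**2 = -16 + 4*(Q + S)**2)
M(l) = -32
1779/(-1938) + M(-4)/v(70, 51) = 1779/(-1938) - 32/(-16 + 4*(70 + 51)**2) = 1779*(-1/1938) - 32/(-16 + 4*121**2) = -593/646 - 32/(-16 + 4*14641) = -593/646 - 32/(-16 + 58564) = -593/646 - 32/58548 = -593/646 - 32*1/58548 = -593/646 - 8/14637 = -510877/556206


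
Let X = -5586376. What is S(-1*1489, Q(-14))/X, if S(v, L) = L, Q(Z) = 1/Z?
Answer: 1/78209264 ≈ 1.2786e-8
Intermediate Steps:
Q(Z) = 1/Z
S(-1*1489, Q(-14))/X = 1/(-14*(-5586376)) = -1/14*(-1/5586376) = 1/78209264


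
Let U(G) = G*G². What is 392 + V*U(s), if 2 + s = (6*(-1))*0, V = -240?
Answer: 2312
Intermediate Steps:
s = -2 (s = -2 + (6*(-1))*0 = -2 - 6*0 = -2 + 0 = -2)
U(G) = G³
392 + V*U(s) = 392 - 240*(-2)³ = 392 - 240*(-8) = 392 + 1920 = 2312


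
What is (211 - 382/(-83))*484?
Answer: 8661180/83 ≈ 1.0435e+5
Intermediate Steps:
(211 - 382/(-83))*484 = (211 - 382*(-1/83))*484 = (211 + 382/83)*484 = (17895/83)*484 = 8661180/83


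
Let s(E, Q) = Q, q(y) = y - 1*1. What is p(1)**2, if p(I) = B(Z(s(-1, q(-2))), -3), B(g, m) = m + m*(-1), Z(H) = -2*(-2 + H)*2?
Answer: 0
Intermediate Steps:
q(y) = -1 + y (q(y) = y - 1 = -1 + y)
Z(H) = 8 - 4*H (Z(H) = (4 - 2*H)*2 = 8 - 4*H)
B(g, m) = 0 (B(g, m) = m - m = 0)
p(I) = 0
p(1)**2 = 0**2 = 0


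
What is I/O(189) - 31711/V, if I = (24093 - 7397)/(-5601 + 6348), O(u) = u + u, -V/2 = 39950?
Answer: 5144059313/11280521700 ≈ 0.45601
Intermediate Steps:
V = -79900 (V = -2*39950 = -79900)
O(u) = 2*u
I = 16696/747 ≈ 22.351
I/O(189) - 31711/V = 16696/(747*((2*189))) - 31711/(-79900) = (16696/747)/378 - 31711*(-1/79900) = (16696/747)*(1/378) + 31711/79900 = 8348/141183 + 31711/79900 = 5144059313/11280521700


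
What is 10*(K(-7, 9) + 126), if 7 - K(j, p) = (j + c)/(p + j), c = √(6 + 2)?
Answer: 1365 - 10*√2 ≈ 1350.9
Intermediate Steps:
c = 2*√2 (c = √8 = 2*√2 ≈ 2.8284)
K(j, p) = 7 - (j + 2*√2)/(j + p) (K(j, p) = 7 - (j + 2*√2)/(p + j) = 7 - (j + 2*√2)/(j + p))
10*(K(-7, 9) + 126) = 10*((-2*√2 + 6*(-7) + 7*9)/(-7 + 9) + 126) = 10*((-2*√2 - 42 + 63)/2 + 126) = 10*((21 - 2*√2)/2 + 126) = 10*((21/2 - √2) + 126) = 10*(273/2 - √2) = 1365 - 10*√2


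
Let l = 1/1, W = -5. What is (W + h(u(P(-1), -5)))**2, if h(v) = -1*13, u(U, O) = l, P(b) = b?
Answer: 324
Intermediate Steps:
l = 1
u(U, O) = 1
h(v) = -13
(W + h(u(P(-1), -5)))**2 = (-5 - 13)**2 = (-18)**2 = 324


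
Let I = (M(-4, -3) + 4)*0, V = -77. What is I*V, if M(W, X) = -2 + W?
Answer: 0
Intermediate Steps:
I = 0 (I = ((-2 - 4) + 4)*0 = (-6 + 4)*0 = -2*0 = 0)
I*V = 0*(-77) = 0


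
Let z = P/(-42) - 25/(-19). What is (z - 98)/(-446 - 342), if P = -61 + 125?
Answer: 39185/314412 ≈ 0.12463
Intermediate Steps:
P = 64
z = -83/399 (z = 64/(-42) - 25/(-19) = 64*(-1/42) - 25*(-1/19) = -32/21 + 25/19 = -83/399 ≈ -0.20802)
(z - 98)/(-446 - 342) = (-83/399 - 98)/(-446 - 342) = -39185/399/(-788) = -39185/399*(-1/788) = 39185/314412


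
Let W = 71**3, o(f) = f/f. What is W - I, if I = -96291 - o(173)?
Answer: 454203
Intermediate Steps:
o(f) = 1
W = 357911
I = -96292 (I = -96291 - 1*1 = -96291 - 1 = -96292)
W - I = 357911 - 1*(-96292) = 357911 + 96292 = 454203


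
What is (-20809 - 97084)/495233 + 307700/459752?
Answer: 24545412891/56921090554 ≈ 0.43122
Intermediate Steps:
(-20809 - 97084)/495233 + 307700/459752 = -117893*1/495233 + 307700*(1/459752) = -117893/495233 + 76925/114938 = 24545412891/56921090554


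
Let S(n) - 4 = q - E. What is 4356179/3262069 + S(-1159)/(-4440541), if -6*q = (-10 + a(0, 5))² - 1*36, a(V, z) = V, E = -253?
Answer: 58028963689526/43456053417987 ≈ 1.3353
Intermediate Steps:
q = -32/3 (q = -((-10 + 0)² - 1*36)/6 = -((-10)² - 36)/6 = -(100 - 36)/6 = -⅙*64 = -32/3 ≈ -10.667)
S(n) = 739/3 (S(n) = 4 + (-32/3 - 1*(-253)) = 4 + (-32/3 + 253) = 4 + 727/3 = 739/3)
4356179/3262069 + S(-1159)/(-4440541) = 4356179/3262069 + (739/3)/(-4440541) = 4356179*(1/3262069) + (739/3)*(-1/4440541) = 4356179/3262069 - 739/13321623 = 58028963689526/43456053417987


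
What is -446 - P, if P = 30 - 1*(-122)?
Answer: -598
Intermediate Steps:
P = 152 (P = 30 + 122 = 152)
-446 - P = -446 - 1*152 = -446 - 152 = -598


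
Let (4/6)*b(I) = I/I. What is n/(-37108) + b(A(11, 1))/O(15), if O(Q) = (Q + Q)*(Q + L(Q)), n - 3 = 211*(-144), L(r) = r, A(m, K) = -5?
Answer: 4566427/5566200 ≈ 0.82038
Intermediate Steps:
b(I) = 3/2 (b(I) = 3*(I/I)/2 = (3/2)*1 = 3/2)
n = -30381 (n = 3 + 211*(-144) = 3 - 30384 = -30381)
O(Q) = 4*Q² (O(Q) = (Q + Q)*(Q + Q) = (2*Q)*(2*Q) = 4*Q²)
n/(-37108) + b(A(11, 1))/O(15) = -30381/(-37108) + 3/(2*((4*15²))) = -30381*(-1/37108) + 3/(2*((4*225))) = 30381/37108 + (3/2)/900 = 30381/37108 + (3/2)*(1/900) = 30381/37108 + 1/600 = 4566427/5566200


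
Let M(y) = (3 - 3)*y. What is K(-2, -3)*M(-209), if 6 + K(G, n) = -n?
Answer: 0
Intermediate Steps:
M(y) = 0 (M(y) = 0*y = 0)
K(G, n) = -6 - n
K(-2, -3)*M(-209) = (-6 - 1*(-3))*0 = (-6 + 3)*0 = -3*0 = 0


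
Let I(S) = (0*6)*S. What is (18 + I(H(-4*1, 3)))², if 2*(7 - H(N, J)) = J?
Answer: 324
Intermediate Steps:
H(N, J) = 7 - J/2
I(S) = 0 (I(S) = 0*S = 0)
(18 + I(H(-4*1, 3)))² = (18 + 0)² = 18² = 324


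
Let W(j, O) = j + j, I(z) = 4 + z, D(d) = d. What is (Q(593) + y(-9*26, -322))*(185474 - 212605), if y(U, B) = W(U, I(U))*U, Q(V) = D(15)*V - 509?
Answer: -3198690638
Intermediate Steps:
W(j, O) = 2*j
Q(V) = -509 + 15*V (Q(V) = 15*V - 509 = -509 + 15*V)
y(U, B) = 2*U² (y(U, B) = (2*U)*U = 2*U²)
(Q(593) + y(-9*26, -322))*(185474 - 212605) = ((-509 + 15*593) + 2*(-9*26)²)*(185474 - 212605) = ((-509 + 8895) + 2*(-234)²)*(-27131) = (8386 + 2*54756)*(-27131) = (8386 + 109512)*(-27131) = 117898*(-27131) = -3198690638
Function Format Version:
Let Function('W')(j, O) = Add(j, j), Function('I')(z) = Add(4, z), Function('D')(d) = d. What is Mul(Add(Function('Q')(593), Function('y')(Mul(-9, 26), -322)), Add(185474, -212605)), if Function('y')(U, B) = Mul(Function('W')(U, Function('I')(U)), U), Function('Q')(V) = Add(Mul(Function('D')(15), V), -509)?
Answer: -3198690638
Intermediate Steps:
Function('W')(j, O) = Mul(2, j)
Function('Q')(V) = Add(-509, Mul(15, V)) (Function('Q')(V) = Add(Mul(15, V), -509) = Add(-509, Mul(15, V)))
Function('y')(U, B) = Mul(2, Pow(U, 2)) (Function('y')(U, B) = Mul(Mul(2, U), U) = Mul(2, Pow(U, 2)))
Mul(Add(Function('Q')(593), Function('y')(Mul(-9, 26), -322)), Add(185474, -212605)) = Mul(Add(Add(-509, Mul(15, 593)), Mul(2, Pow(Mul(-9, 26), 2))), Add(185474, -212605)) = Mul(Add(Add(-509, 8895), Mul(2, Pow(-234, 2))), -27131) = Mul(Add(8386, Mul(2, 54756)), -27131) = Mul(Add(8386, 109512), -27131) = Mul(117898, -27131) = -3198690638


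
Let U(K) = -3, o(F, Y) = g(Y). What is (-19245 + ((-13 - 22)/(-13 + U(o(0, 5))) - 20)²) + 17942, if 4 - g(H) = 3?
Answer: -252343/256 ≈ -985.71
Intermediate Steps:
g(H) = 1 (g(H) = 4 - 1*3 = 4 - 3 = 1)
o(F, Y) = 1
(-19245 + ((-13 - 22)/(-13 + U(o(0, 5))) - 20)²) + 17942 = (-19245 + ((-13 - 22)/(-13 - 3) - 20)²) + 17942 = (-19245 + (-35/(-16) - 20)²) + 17942 = (-19245 + (-35*(-1/16) - 20)²) + 17942 = (-19245 + (35/16 - 20)²) + 17942 = (-19245 + (-285/16)²) + 17942 = (-19245 + 81225/256) + 17942 = -4845495/256 + 17942 = -252343/256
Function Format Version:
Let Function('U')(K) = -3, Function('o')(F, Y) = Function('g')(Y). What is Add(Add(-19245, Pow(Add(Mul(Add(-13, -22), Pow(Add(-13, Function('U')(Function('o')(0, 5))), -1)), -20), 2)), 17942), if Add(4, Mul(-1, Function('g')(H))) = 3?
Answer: Rational(-252343, 256) ≈ -985.71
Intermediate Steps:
Function('g')(H) = 1 (Function('g')(H) = Add(4, Mul(-1, 3)) = Add(4, -3) = 1)
Function('o')(F, Y) = 1
Add(Add(-19245, Pow(Add(Mul(Add(-13, -22), Pow(Add(-13, Function('U')(Function('o')(0, 5))), -1)), -20), 2)), 17942) = Add(Add(-19245, Pow(Add(Mul(Add(-13, -22), Pow(Add(-13, -3), -1)), -20), 2)), 17942) = Add(Add(-19245, Pow(Add(Mul(-35, Pow(-16, -1)), -20), 2)), 17942) = Add(Add(-19245, Pow(Add(Mul(-35, Rational(-1, 16)), -20), 2)), 17942) = Add(Add(-19245, Pow(Add(Rational(35, 16), -20), 2)), 17942) = Add(Add(-19245, Pow(Rational(-285, 16), 2)), 17942) = Add(Add(-19245, Rational(81225, 256)), 17942) = Add(Rational(-4845495, 256), 17942) = Rational(-252343, 256)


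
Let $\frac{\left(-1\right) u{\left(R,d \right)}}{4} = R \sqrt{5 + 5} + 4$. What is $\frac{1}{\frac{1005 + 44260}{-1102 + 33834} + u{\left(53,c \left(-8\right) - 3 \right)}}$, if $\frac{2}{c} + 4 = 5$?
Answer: $\frac{15660527204}{481293834326751} - \frac{227133370688 \sqrt{10}}{481293834326751} \approx -0.0014598$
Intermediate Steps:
$c = 2$ ($c = \frac{2}{-4 + 5} = \frac{2}{1} = 2 \cdot 1 = 2$)
$u{\left(R,d \right)} = -16 - 4 R \sqrt{10}$ ($u{\left(R,d \right)} = - 4 \left(R \sqrt{5 + 5} + 4\right) = - 4 \left(R \sqrt{10} + 4\right) = - 4 \left(4 + R \sqrt{10}\right) = -16 - 4 R \sqrt{10}$)
$\frac{1}{\frac{1005 + 44260}{-1102 + 33834} + u{\left(53,c \left(-8\right) - 3 \right)}} = \frac{1}{\frac{1005 + 44260}{-1102 + 33834} - \left(16 + 212 \sqrt{10}\right)} = \frac{1}{\frac{45265}{32732} - \left(16 + 212 \sqrt{10}\right)} = \frac{1}{- \frac{478447}{32732} - 212 \sqrt{10}}$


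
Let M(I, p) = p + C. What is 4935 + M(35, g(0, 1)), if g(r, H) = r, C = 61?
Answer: 4996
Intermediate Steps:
M(I, p) = 61 + p (M(I, p) = p + 61 = 61 + p)
4935 + M(35, g(0, 1)) = 4935 + (61 + 0) = 4935 + 61 = 4996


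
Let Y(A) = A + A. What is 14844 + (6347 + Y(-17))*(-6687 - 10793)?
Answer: -110336396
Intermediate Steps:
Y(A) = 2*A
14844 + (6347 + Y(-17))*(-6687 - 10793) = 14844 + (6347 + 2*(-17))*(-6687 - 10793) = 14844 + (6347 - 34)*(-17480) = 14844 + 6313*(-17480) = 14844 - 110351240 = -110336396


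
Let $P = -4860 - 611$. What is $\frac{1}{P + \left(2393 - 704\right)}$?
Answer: $- \frac{1}{3782} \approx -0.00026441$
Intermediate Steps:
$P = -5471$
$\frac{1}{P + \left(2393 - 704\right)} = \frac{1}{-5471 + \left(2393 - 704\right)} = \frac{1}{-5471 + 1689} = \frac{1}{-3782} = - \frac{1}{3782}$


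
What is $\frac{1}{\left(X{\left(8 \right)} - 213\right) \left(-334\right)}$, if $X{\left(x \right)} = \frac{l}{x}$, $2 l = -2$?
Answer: $\frac{4}{284735} \approx 1.4048 \cdot 10^{-5}$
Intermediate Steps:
$l = -1$ ($l = \frac{1}{2} \left(-2\right) = -1$)
$X{\left(x \right)} = - \frac{1}{x}$
$\frac{1}{\left(X{\left(8 \right)} - 213\right) \left(-334\right)} = \frac{1}{\left(- \frac{1}{8} - 213\right) \left(-334\right)} = \frac{1}{\left(- \frac{1705}{8}\right) \left(-334\right)} = \frac{1}{\frac{284735}{4}} = \frac{4}{284735}$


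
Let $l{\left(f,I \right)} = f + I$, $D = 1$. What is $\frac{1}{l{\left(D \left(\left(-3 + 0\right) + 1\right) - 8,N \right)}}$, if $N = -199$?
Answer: $- \frac{1}{209} \approx -0.0047847$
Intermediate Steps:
$l{\left(f,I \right)} = I + f$
$\frac{1}{l{\left(D \left(\left(-3 + 0\right) + 1\right) - 8,N \right)}} = \frac{1}{-199 - \left(8 - \left(\left(-3 + 0\right) + 1\right)\right)} = \frac{1}{-199 - \left(8 - \left(-3 + 1\right)\right)} = \frac{1}{-199 + \left(1 \left(-2\right) - 8\right)} = \frac{1}{-199 - 10} = \frac{1}{-209} = - \frac{1}{209}$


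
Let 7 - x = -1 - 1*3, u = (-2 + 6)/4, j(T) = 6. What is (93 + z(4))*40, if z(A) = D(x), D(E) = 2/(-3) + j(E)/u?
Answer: 11800/3 ≈ 3933.3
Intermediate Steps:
u = 1 (u = (1/4)*4 = 1)
x = 11 (x = 7 - (-1 - 1*3) = 7 - (-1 - 3) = 7 - 1*(-4) = 7 + 4 = 11)
D(E) = 16/3 (D(E) = 2/(-3) + 6/1 = 2*(-1/3) + 6*1 = -2/3 + 6 = 16/3)
z(A) = 16/3
(93 + z(4))*40 = (93 + 16/3)*40 = (295/3)*40 = 11800/3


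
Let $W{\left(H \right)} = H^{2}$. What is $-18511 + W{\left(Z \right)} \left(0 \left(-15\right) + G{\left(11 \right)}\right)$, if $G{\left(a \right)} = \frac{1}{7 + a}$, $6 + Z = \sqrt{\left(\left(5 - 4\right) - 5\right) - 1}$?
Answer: $-18511 + \frac{\left(6 - i \sqrt{5}\right)^{2}}{18} \approx -18509.0 - 1.4907 i$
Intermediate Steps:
$Z = -6 + i \sqrt{5}$ ($Z = -6 + \sqrt{\left(\left(5 - 4\right) - 5\right) - 1} = -6 + \sqrt{\left(1 - 5\right) - 1} = -6 + \sqrt{-4 - 1} = -6 + \sqrt{-5} = -6 + i \sqrt{5} \approx -6.0 + 2.2361 i$)
$-18511 + W{\left(Z \right)} \left(0 \left(-15\right) + G{\left(11 \right)}\right) = -18511 + \left(-6 + i \sqrt{5}\right)^{2} \left(0 \left(-15\right) + \frac{1}{7 + 11}\right) = -18511 + \left(-6 + i \sqrt{5}\right)^{2} \left(0 + \frac{1}{18}\right) = -18511 + \left(-6 + i \sqrt{5}\right)^{2} \cdot \frac{1}{18} = -18511 + \frac{\left(-6 + i \sqrt{5}\right)^{2}}{18}$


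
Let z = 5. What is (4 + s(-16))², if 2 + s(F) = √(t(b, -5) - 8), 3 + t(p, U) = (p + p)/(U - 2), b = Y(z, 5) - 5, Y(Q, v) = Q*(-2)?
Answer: (14 + I*√329)²/49 ≈ -2.7143 + 10.365*I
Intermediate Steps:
Y(Q, v) = -2*Q
b = -15 (b = -2*5 - 5 = -10 - 5 = -15)
t(p, U) = -3 + 2*p/(-2 + U) (t(p, U) = -3 + (p + p)/(U - 2) = -3 + (2*p)/(-2 + U) = -3 + 2*p/(-2 + U))
s(F) = -2 + I*√329/7 (s(F) = -2 + √((6 - 3*(-5) + 2*(-15))/(-2 - 5) - 8) = -2 + √((6 + 15 - 30)/(-7) - 8) = -2 + √(-⅐*(-9) - 8) = -2 + √(9/7 - 8) = -2 + √(-47/7) = -2 + I*√329/7)
(4 + s(-16))² = (4 + (-2 + I*√329/7))² = (2 + I*√329/7)²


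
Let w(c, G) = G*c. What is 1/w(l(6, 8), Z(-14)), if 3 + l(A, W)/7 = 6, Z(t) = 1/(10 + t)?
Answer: -4/21 ≈ -0.19048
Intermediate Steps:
l(A, W) = 21 (l(A, W) = -21 + 7*6 = -21 + 42 = 21)
1/w(l(6, 8), Z(-14)) = 1/(21/(10 - 14)) = 1/(21/(-4)) = 1/(-¼*21) = 1/(-21/4) = -4/21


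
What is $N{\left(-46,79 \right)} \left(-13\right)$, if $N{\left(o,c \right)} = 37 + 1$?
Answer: $-494$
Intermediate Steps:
$N{\left(o,c \right)} = 38$
$N{\left(-46,79 \right)} \left(-13\right) = 38 \left(-13\right) = -494$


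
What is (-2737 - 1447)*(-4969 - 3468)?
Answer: 35300408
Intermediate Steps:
(-2737 - 1447)*(-4969 - 3468) = -4184*(-8437) = 35300408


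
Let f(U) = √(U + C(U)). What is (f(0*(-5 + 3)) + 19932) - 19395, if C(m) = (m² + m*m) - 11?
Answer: 537 + I*√11 ≈ 537.0 + 3.3166*I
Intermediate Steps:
C(m) = -11 + 2*m² (C(m) = (m² + m²) - 11 = 2*m² - 11 = -11 + 2*m²)
f(U) = √(-11 + U + 2*U²) (f(U) = √(U + (-11 + 2*U²)) = √(-11 + U + 2*U²))
(f(0*(-5 + 3)) + 19932) - 19395 = (√(-11 + 0*(-5 + 3) + 2*(0*(-5 + 3))²) + 19932) - 19395 = (√(-11 + 0*(-2) + 2*(0*(-2))²) + 19932) - 19395 = (√(-11 + 0 + 2*0²) + 19932) - 19395 = (√(-11 + 0 + 2*0) + 19932) - 19395 = (√(-11 + 0 + 0) + 19932) - 19395 = (√(-11) + 19932) - 19395 = (I*√11 + 19932) - 19395 = (19932 + I*√11) - 19395 = 537 + I*√11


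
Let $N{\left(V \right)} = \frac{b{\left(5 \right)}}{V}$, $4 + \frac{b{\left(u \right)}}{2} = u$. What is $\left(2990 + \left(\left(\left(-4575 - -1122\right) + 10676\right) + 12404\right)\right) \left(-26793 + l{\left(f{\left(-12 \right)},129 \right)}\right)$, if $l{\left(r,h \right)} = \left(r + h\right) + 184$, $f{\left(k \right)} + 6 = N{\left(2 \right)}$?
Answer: $-599011245$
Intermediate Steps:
$b{\left(u \right)} = -8 + 2 u$
$N{\left(V \right)} = \frac{2}{V}$ ($N{\left(V \right)} = \frac{-8 + 2 \cdot 5}{V} = \frac{-8 + 10}{V} = \frac{2}{V}$)
$f{\left(k \right)} = -5$ ($f{\left(k \right)} = -6 + \frac{2}{2} = -6 + 2 \cdot \frac{1}{2} = -6 + 1 = -5$)
$l{\left(r,h \right)} = 184 + h + r$ ($l{\left(r,h \right)} = \left(h + r\right) + 184 = 184 + h + r$)
$\left(2990 + \left(\left(\left(-4575 - -1122\right) + 10676\right) + 12404\right)\right) \left(-26793 + l{\left(f{\left(-12 \right)},129 \right)}\right) = \left(2990 + \left(\left(\left(-4575 - -1122\right) + 10676\right) + 12404\right)\right) \left(-26793 + \left(184 + 129 - 5\right)\right) = \left(2990 + \left(\left(\left(-4575 + 1122\right) + 10676\right) + 12404\right)\right) \left(-26793 + 308\right) = \left(2990 + \left(\left(-3453 + 10676\right) + 12404\right)\right) \left(-26485\right) = \left(2990 + \left(7223 + 12404\right)\right) \left(-26485\right) = \left(2990 + 19627\right) \left(-26485\right) = 22617 \left(-26485\right) = -599011245$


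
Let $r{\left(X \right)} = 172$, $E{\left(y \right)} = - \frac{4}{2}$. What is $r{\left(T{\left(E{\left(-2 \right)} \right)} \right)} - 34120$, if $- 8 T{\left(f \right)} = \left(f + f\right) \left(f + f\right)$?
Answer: $-33948$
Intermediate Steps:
$E{\left(y \right)} = -2$ ($E{\left(y \right)} = \left(-4\right) \frac{1}{2} = -2$)
$T{\left(f \right)} = - \frac{f^{2}}{2}$ ($T{\left(f \right)} = - \frac{\left(f + f\right) \left(f + f\right)}{8} = - \frac{2 f 2 f}{8} = - \frac{4 f^{2}}{8} = - \frac{f^{2}}{2}$)
$r{\left(T{\left(E{\left(-2 \right)} \right)} \right)} - 34120 = 172 - 34120 = -33948$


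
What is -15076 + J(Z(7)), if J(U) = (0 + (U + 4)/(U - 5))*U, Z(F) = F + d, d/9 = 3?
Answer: -435912/29 ≈ -15031.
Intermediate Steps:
d = 27 (d = 9*3 = 27)
Z(F) = 27 + F (Z(F) = F + 27 = 27 + F)
J(U) = U*(4 + U)/(-5 + U) (J(U) = (0 + (4 + U)/(-5 + U))*U = ((4 + U)/(-5 + U))*U = U*(4 + U)/(-5 + U))
-15076 + J(Z(7)) = -15076 + (27 + 7)*(4 + (27 + 7))/(-5 + (27 + 7)) = -15076 + 34*(4 + 34)/(-5 + 34) = -15076 + 34*38/29 = -15076 + 34*(1/29)*38 = -15076 + 1292/29 = -435912/29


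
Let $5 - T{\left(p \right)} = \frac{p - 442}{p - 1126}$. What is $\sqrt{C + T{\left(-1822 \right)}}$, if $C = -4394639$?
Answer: $\frac{8 i \sqrt{37297333942}}{737} \approx 2096.3 i$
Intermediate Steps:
$T{\left(p \right)} = 5 - \frac{-442 + p}{-1126 + p}$ ($T{\left(p \right)} = 5 - \frac{p - 442}{p - 1126} = 5 - \frac{-442 + p}{-1126 + p}$)
$\sqrt{C + T{\left(-1822 \right)}} = \sqrt{-4394639 + \frac{4 \left(-1297 - 1822\right)}{-1126 - 1822}} = \sqrt{-4394639 + 4 \frac{1}{-2948} \left(-3119\right)} = \sqrt{-4394639 + 4 \left(- \frac{1}{2948}\right) \left(-3119\right)} = \sqrt{-4394639 + \frac{3119}{737}} = \sqrt{- \frac{3238845824}{737}} = \frac{8 i \sqrt{37297333942}}{737}$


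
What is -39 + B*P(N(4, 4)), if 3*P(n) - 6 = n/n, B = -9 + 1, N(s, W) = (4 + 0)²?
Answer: -173/3 ≈ -57.667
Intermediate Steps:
N(s, W) = 16 (N(s, W) = 4² = 16)
B = -8
P(n) = 7/3 (P(n) = 2 + (n/n)/3 = 2 + (⅓)*1 = 2 + ⅓ = 7/3)
-39 + B*P(N(4, 4)) = -39 - 8*7/3 = -39 - 56/3 = -173/3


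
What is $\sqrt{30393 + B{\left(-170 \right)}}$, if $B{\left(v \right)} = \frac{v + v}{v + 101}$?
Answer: $\frac{\sqrt{144724533}}{69} \approx 174.35$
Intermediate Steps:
$B{\left(v \right)} = \frac{2 v}{101 + v}$
$\sqrt{30393 + B{\left(-170 \right)}} = \sqrt{30393 + 2 \left(-170\right) \frac{1}{101 - 170}} = \sqrt{30393 + 2 \left(-170\right) \frac{1}{-69}} = \sqrt{30393 + 2 \left(-170\right) \left(- \frac{1}{69}\right)} = \sqrt{30393 + \frac{340}{69}} = \sqrt{\frac{2097457}{69}} = \frac{\sqrt{144724533}}{69}$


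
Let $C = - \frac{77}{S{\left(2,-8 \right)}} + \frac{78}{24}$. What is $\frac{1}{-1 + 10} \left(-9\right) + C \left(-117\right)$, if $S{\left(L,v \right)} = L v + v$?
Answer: $- \frac{6053}{8} \approx -756.63$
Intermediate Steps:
$S{\left(L,v \right)} = v + L v$
$C = \frac{155}{24}$ ($C = - \frac{77}{\left(-8\right) \left(1 + 2\right)} + \frac{78}{24} = - \frac{77}{\left(-8\right) 3} + 78 \cdot \frac{1}{24} = - \frac{77}{-24} + \frac{13}{4} = \left(-77\right) \left(- \frac{1}{24}\right) + \frac{13}{4} = \frac{77}{24} + \frac{13}{4} = \frac{155}{24} \approx 6.4583$)
$\frac{1}{-1 + 10} \left(-9\right) + C \left(-117\right) = \frac{1}{-1 + 10} \left(-9\right) + \frac{155}{24} \left(-117\right) = \frac{1}{9} \left(-9\right) - \frac{6045}{8} = -1 - \frac{6045}{8} = - \frac{6053}{8}$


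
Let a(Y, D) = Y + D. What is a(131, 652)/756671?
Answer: 783/756671 ≈ 0.0010348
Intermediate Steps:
a(Y, D) = D + Y
a(131, 652)/756671 = (652 + 131)/756671 = 783*(1/756671) = 783/756671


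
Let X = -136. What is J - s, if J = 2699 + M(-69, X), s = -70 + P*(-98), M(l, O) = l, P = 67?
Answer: 9266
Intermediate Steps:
s = -6636 (s = -70 + 67*(-98) = -70 - 6566 = -6636)
J = 2630 (J = 2699 - 69 = 2630)
J - s = 2630 - 1*(-6636) = 2630 + 6636 = 9266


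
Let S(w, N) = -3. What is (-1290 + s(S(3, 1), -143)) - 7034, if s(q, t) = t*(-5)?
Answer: -7609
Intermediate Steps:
s(q, t) = -5*t
(-1290 + s(S(3, 1), -143)) - 7034 = (-1290 - 5*(-143)) - 7034 = (-1290 + 715) - 7034 = -575 - 7034 = -7609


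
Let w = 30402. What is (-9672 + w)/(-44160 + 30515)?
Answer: -4146/2729 ≈ -1.5192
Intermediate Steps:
(-9672 + w)/(-44160 + 30515) = (-9672 + 30402)/(-44160 + 30515) = 20730/(-13645) = 20730*(-1/13645) = -4146/2729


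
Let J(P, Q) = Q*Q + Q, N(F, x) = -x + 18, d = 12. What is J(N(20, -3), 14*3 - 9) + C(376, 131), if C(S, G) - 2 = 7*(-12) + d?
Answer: 1052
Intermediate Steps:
C(S, G) = -70 (C(S, G) = 2 + (7*(-12) + 12) = 2 + (-84 + 12) = 2 - 72 = -70)
N(F, x) = 18 - x
J(P, Q) = Q + Q² (J(P, Q) = Q² + Q = Q + Q²)
J(N(20, -3), 14*3 - 9) + C(376, 131) = (14*3 - 9)*(1 + (14*3 - 9)) - 70 = (42 - 9)*(1 + (42 - 9)) - 70 = 33*(1 + 33) - 70 = 33*34 - 70 = 1122 - 70 = 1052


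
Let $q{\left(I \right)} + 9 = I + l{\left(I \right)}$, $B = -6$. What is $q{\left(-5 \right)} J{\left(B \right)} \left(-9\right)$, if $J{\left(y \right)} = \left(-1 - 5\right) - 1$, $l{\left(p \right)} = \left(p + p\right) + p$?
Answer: $-1827$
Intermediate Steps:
$l{\left(p \right)} = 3 p$ ($l{\left(p \right)} = 2 p + p = 3 p$)
$J{\left(y \right)} = -7$ ($J{\left(y \right)} = -6 - 1 = -7$)
$q{\left(I \right)} = -9 + 4 I$ ($q{\left(I \right)} = -9 + \left(I + 3 I\right) = -9 + 4 I$)
$q{\left(-5 \right)} J{\left(B \right)} \left(-9\right) = \left(-9 + 4 \left(-5\right)\right) \left(-7\right) \left(-9\right) = \left(-9 - 20\right) \left(-7\right) \left(-9\right) = \left(-29\right) \left(-7\right) \left(-9\right) = 203 \left(-9\right) = -1827$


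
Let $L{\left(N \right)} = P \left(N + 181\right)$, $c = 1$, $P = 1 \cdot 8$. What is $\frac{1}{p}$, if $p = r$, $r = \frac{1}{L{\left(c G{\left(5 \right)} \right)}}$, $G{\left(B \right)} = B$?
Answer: $1488$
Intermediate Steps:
$P = 8$
$L{\left(N \right)} = 1448 + 8 N$ ($L{\left(N \right)} = 8 \left(N + 181\right) = 8 \left(181 + N\right) = 1448 + 8 N$)
$r = \frac{1}{1488}$ ($r = \frac{1}{1448 + 8 \cdot 1 \cdot 5} = \frac{1}{1448 + 8 \cdot 5} = \frac{1}{1448 + 40} = \frac{1}{1488} \approx 0.00067204$)
$p = \frac{1}{1488} \approx 0.00067204$
$\frac{1}{p} = \frac{1}{\frac{1}{1488}} = 1488$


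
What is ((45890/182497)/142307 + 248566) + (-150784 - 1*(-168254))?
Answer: 6909114695680734/25970600579 ≈ 2.6604e+5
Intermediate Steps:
((45890/182497)/142307 + 248566) + (-150784 - 1*(-168254)) = ((45890*(1/182497))*(1/142307) + 248566) + (-150784 + 168254) = ((45890/182497)*(1/142307) + 248566) + 17470 = (45890/25970600579 + 248566) + 17470 = 6455408303565604/25970600579 + 17470 = 6909114695680734/25970600579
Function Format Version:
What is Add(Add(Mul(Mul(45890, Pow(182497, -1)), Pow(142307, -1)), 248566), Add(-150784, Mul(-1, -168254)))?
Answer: Rational(6909114695680734, 25970600579) ≈ 2.6604e+5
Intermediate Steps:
Add(Add(Mul(Mul(45890, Pow(182497, -1)), Pow(142307, -1)), 248566), Add(-150784, Mul(-1, -168254))) = Add(Add(Mul(Mul(45890, Rational(1, 182497)), Rational(1, 142307)), 248566), Add(-150784, 168254)) = Add(Add(Mul(Rational(45890, 182497), Rational(1, 142307)), 248566), 17470) = Add(Add(Rational(45890, 25970600579), 248566), 17470) = Add(Rational(6455408303565604, 25970600579), 17470) = Rational(6909114695680734, 25970600579)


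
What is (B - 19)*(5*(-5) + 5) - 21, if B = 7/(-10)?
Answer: 373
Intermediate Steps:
B = -7/10 (B = 7*(-⅒) = -7/10 ≈ -0.70000)
(B - 19)*(5*(-5) + 5) - 21 = (-7/10 - 19)*(5*(-5) + 5) - 21 = -197*(-25 + 5)/10 - 21 = -197/10*(-20) - 21 = 394 - 21 = 373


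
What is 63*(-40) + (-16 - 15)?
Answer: -2551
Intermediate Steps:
63*(-40) + (-16 - 15) = -2520 - 31 = -2551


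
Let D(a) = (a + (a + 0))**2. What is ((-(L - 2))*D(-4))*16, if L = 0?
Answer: 2048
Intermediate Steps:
D(a) = 4*a**2 (D(a) = (a + a)**2 = (2*a)**2 = 4*a**2)
((-(L - 2))*D(-4))*16 = ((-(0 - 2))*(4*(-4)**2))*16 = ((-1*(-2))*(4*16))*16 = (2*64)*16 = 128*16 = 2048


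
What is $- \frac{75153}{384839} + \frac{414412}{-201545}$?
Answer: $- \frac{13432970081}{5966336635} \approx -2.2515$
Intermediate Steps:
$- \frac{75153}{384839} + \frac{414412}{-201545} = \left(-75153\right) \frac{1}{384839} + 414412 \left(- \frac{1}{201545}\right) = - \frac{5781}{29603} - \frac{414412}{201545} = - \frac{13432970081}{5966336635}$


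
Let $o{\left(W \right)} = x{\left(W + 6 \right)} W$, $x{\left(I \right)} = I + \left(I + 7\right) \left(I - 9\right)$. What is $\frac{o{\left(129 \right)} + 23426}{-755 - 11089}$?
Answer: $- \frac{2348909}{11844} \approx -198.32$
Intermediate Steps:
$x{\left(I \right)} = I + \left(-9 + I\right) \left(7 + I\right)$ ($x{\left(I \right)} = I + \left(7 + I\right) \left(-9 + I\right) = I + \left(-9 + I\right) \left(7 + I\right)$)
$o{\left(W \right)} = W \left(-69 + \left(6 + W\right)^{2} - W\right)$ ($o{\left(W \right)} = \left(-63 + \left(W + 6\right)^{2} - \left(W + 6\right)\right) W = \left(-63 + \left(6 + W\right)^{2} - \left(6 + W\right)\right) W = \left(-69 + \left(6 + W\right)^{2} - W\right) W = W \left(-69 + \left(6 + W\right)^{2} - W\right)$)
$\frac{o{\left(129 \right)} + 23426}{-755 - 11089} = \frac{129 \left(-33 + 129^{2} + 11 \cdot 129\right) + 23426}{-755 - 11089} = \frac{129 \left(-33 + 16641 + 1419\right) + 23426}{-11844} = \left(129 \cdot 18027 + 23426\right) \left(- \frac{1}{11844}\right) = \left(2325483 + 23426\right) \left(- \frac{1}{11844}\right) = 2348909 \left(- \frac{1}{11844}\right) = - \frac{2348909}{11844}$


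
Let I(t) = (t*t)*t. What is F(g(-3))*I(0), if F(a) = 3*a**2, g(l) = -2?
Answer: 0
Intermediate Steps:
I(t) = t**3 (I(t) = t**2*t = t**3)
F(g(-3))*I(0) = (3*(-2)**2)*0**3 = (3*4)*0 = 12*0 = 0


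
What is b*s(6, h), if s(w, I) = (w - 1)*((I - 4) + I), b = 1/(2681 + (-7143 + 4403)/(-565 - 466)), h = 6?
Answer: 41240/2766851 ≈ 0.014905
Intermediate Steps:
b = 1031/2766851 (b = 1/(2681 - 2740/(-1031)) = 1/(2681 - 2740*(-1/1031)) = 1/(2681 + 2740/1031) = 1/(2766851/1031) = 1031/2766851 ≈ 0.00037263)
s(w, I) = (-1 + w)*(-4 + 2*I) (s(w, I) = (-1 + w)*((-4 + I) + I) = (-1 + w)*(-4 + 2*I))
b*s(6, h) = 1031*(4 - 4*6 - 2*6 + 2*6*6)/2766851 = 1031*(4 - 24 - 12 + 72)/2766851 = (1031/2766851)*40 = 41240/2766851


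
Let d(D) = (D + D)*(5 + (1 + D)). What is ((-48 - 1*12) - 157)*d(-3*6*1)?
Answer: -93744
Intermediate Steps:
d(D) = 2*D*(6 + D) (d(D) = (2*D)*(6 + D) = 2*D*(6 + D))
((-48 - 1*12) - 157)*d(-3*6*1) = ((-48 - 1*12) - 157)*(2*(-3*6*1)*(6 - 3*6*1)) = ((-48 - 12) - 157)*(2*(-18*1)*(6 - 18*1)) = (-60 - 157)*(2*(-18)*(6 - 18)) = -434*(-18)*(-12) = -217*432 = -93744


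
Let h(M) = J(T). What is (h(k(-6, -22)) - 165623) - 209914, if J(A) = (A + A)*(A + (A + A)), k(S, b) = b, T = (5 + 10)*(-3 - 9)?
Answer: -181137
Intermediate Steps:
T = -180 (T = 15*(-12) = -180)
J(A) = 6*A**2 (J(A) = (2*A)*(A + 2*A) = (2*A)*(3*A) = 6*A**2)
h(M) = 194400 (h(M) = 6*(-180)**2 = 6*32400 = 194400)
(h(k(-6, -22)) - 165623) - 209914 = (194400 - 165623) - 209914 = 28777 - 209914 = -181137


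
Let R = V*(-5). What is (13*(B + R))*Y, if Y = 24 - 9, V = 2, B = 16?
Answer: 1170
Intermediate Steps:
R = -10 (R = 2*(-5) = -10)
Y = 15
(13*(B + R))*Y = (13*(16 - 10))*15 = (13*6)*15 = 78*15 = 1170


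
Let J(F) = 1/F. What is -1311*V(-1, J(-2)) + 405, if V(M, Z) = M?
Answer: 1716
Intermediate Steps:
J(F) = 1/F
-1311*V(-1, J(-2)) + 405 = -1311*(-1) + 405 = 1311 + 405 = 1716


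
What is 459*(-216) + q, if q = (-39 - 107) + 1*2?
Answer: -99288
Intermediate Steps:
q = -144 (q = -146 + 2 = -144)
459*(-216) + q = 459*(-216) - 144 = -99144 - 144 = -99288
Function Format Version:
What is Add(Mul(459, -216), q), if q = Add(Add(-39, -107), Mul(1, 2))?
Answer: -99288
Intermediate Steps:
q = -144 (q = Add(-146, 2) = -144)
Add(Mul(459, -216), q) = Add(Mul(459, -216), -144) = Add(-99144, -144) = -99288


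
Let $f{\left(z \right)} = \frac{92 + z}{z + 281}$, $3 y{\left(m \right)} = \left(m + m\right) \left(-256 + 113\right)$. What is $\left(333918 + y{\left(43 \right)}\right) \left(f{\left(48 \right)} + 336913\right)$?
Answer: $\frac{15667967487536}{141} \approx 1.1112 \cdot 10^{11}$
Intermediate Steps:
$y{\left(m \right)} = - \frac{286 m}{3}$ ($y{\left(m \right)} = \frac{\left(m + m\right) \left(-256 + 113\right)}{3} = \frac{2 m \left(-143\right)}{3} = \frac{\left(-286\right) m}{3} = - \frac{286 m}{3}$)
$f{\left(z \right)} = \frac{92 + z}{281 + z}$
$\left(333918 + y{\left(43 \right)}\right) \left(f{\left(48 \right)} + 336913\right) = \left(333918 - \frac{12298}{3}\right) \left(\frac{92 + 48}{281 + 48} + 336913\right) = \left(333918 - \frac{12298}{3}\right) \left(\frac{1}{329} \cdot 140 + 336913\right) = \frac{989456 \left(\frac{1}{329} \cdot 140 + 336913\right)}{3} = \frac{989456 \left(\frac{20}{47} + 336913\right)}{3} = \frac{989456}{3} \cdot \frac{15834931}{47} = \frac{15667967487536}{141}$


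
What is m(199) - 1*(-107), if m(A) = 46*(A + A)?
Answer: 18415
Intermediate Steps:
m(A) = 92*A (m(A) = 46*(2*A) = 92*A)
m(199) - 1*(-107) = 92*199 - 1*(-107) = 18308 + 107 = 18415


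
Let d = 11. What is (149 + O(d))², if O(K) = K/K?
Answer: 22500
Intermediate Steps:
O(K) = 1
(149 + O(d))² = (149 + 1)² = 150² = 22500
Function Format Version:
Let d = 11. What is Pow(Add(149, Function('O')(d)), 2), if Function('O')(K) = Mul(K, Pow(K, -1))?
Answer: 22500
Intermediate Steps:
Function('O')(K) = 1
Pow(Add(149, Function('O')(d)), 2) = Pow(Add(149, 1), 2) = Pow(150, 2) = 22500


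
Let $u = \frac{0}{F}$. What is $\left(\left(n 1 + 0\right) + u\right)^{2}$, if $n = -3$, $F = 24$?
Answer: $9$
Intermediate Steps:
$u = 0$ ($u = \frac{0}{24} = 0 \cdot \frac{1}{24} = 0$)
$\left(\left(n 1 + 0\right) + u\right)^{2} = \left(\left(\left(-3\right) 1 + 0\right) + 0\right)^{2} = \left(\left(-3 + 0\right) + 0\right)^{2} = \left(-3 + 0\right)^{2} = \left(-3\right)^{2} = 9$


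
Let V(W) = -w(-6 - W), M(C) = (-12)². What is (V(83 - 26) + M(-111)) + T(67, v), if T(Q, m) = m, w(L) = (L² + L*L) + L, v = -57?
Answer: -7788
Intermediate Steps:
w(L) = L + 2*L² (w(L) = (L² + L²) + L = 2*L² + L = L + 2*L²)
M(C) = 144
V(W) = -(-11 - 2*W)*(-6 - W) (V(W) = -(-6 - W)*(1 + 2*(-6 - W)) = -(-6 - W)*(1 + (-12 - 2*W)) = -(-6 - W)*(-11 - 2*W) = -(-11 - 2*W)*(-6 - W))
(V(83 - 26) + M(-111)) + T(67, v) = (-(6 + (83 - 26))*(11 + 2*(83 - 26)) + 144) - 57 = (-(6 + 57)*(11 + 2*57) + 144) - 57 = (-1*63*(11 + 114) + 144) - 57 = (-1*63*125 + 144) - 57 = (-7875 + 144) - 57 = -7731 - 57 = -7788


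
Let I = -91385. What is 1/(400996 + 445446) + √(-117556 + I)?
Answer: 1/846442 + I*√208941 ≈ 1.1814e-6 + 457.1*I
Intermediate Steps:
1/(400996 + 445446) + √(-117556 + I) = 1/(400996 + 445446) + √(-117556 - 91385) = 1/846442 + √(-208941) = 1/846442 + I*√208941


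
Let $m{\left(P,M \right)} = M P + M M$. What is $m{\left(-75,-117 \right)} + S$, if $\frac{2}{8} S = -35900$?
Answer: $-121136$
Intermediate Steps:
$m{\left(P,M \right)} = M^{2} + M P$ ($m{\left(P,M \right)} = M P + M^{2} = M^{2} + M P$)
$S = -143600$ ($S = 4 \left(-35900\right) = -143600$)
$m{\left(-75,-117 \right)} + S = - 117 \left(-117 - 75\right) - 143600 = \left(-117\right) \left(-192\right) - 143600 = 22464 - 143600 = -121136$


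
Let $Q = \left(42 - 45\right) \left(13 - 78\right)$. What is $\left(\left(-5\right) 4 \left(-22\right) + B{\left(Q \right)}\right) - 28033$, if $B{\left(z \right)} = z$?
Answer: $-27398$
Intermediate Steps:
$Q = 195$ ($Q = \left(-3\right) \left(-65\right) = 195$)
$\left(\left(-5\right) 4 \left(-22\right) + B{\left(Q \right)}\right) - 28033 = \left(\left(-5\right) 4 \left(-22\right) + 195\right) - 28033 = \left(\left(-20\right) \left(-22\right) + 195\right) - 28033 = \left(440 + 195\right) - 28033 = 635 - 28033 = -27398$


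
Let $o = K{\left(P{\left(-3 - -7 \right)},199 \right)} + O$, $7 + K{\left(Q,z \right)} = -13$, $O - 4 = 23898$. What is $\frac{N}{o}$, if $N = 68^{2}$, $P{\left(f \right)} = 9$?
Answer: $\frac{2312}{11941} \approx 0.19362$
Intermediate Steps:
$O = 23902$ ($O = 4 + 23898 = 23902$)
$K{\left(Q,z \right)} = -20$ ($K{\left(Q,z \right)} = -7 - 13 = -20$)
$N = 4624$
$o = 23882$ ($o = -20 + 23902 = 23882$)
$\frac{N}{o} = \frac{4624}{23882} = 4624 \cdot \frac{1}{23882} = \frac{2312}{11941}$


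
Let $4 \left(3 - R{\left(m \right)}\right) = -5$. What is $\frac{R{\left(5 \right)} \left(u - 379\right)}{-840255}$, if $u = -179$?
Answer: $\frac{51}{18070} \approx 0.0028224$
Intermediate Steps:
$R{\left(m \right)} = \frac{17}{4}$ ($R{\left(m \right)} = 3 - - \frac{5}{4} = 3 + \frac{5}{4} = \frac{17}{4}$)
$\frac{R{\left(5 \right)} \left(u - 379\right)}{-840255} = \frac{\frac{17}{4} \left(-179 - 379\right)}{-840255} = \frac{17}{4} \left(-558\right) \left(- \frac{1}{840255}\right) = \left(- \frac{4743}{2}\right) \left(- \frac{1}{840255}\right) = \frac{51}{18070}$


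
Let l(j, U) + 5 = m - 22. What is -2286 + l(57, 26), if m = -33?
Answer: -2346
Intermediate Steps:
l(j, U) = -60 (l(j, U) = -5 + (-33 - 22) = -5 - 55 = -60)
-2286 + l(57, 26) = -2286 - 60 = -2346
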